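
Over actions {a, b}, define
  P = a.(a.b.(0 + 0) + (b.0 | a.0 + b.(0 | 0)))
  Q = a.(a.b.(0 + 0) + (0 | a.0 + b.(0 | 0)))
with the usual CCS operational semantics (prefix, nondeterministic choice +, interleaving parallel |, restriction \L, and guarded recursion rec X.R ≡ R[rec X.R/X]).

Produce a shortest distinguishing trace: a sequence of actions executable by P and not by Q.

Reachable graph of P (7 states):
  p0 = a.(a.b.(0 + 0) + (b.0 | a.0 + b.(0 | 0))) | ··a··> p1
  p1 = a.b.(0 + 0) + (b.0 | a.0 + b.(0 | 0)) | ··a··> p2, ··a··> p3, ··b··> p4, ··b··> p5
  p2 = b.(0 + 0) | ··b··> p6
  p3 = b.0 | 0 | ··b··> p4
  p4 = 0 | 0 | ·
  p5 = 0 | a.0 | ··a··> p4
  p6 = 0 + 0 | ·
Reachable graph of Q (5 states):
  q0 = a.(a.b.(0 + 0) + (0 | a.0 + b.(0 | 0))) | ··a··> q1
  q1 = a.b.(0 + 0) + (0 | a.0 + b.(0 | 0)) | ··a··> q2, ··a··> q3, ··b··> q2
  q2 = 0 | 0 | ·
  q3 = b.(0 + 0) | ··b··> q4
  q4 = 0 + 0 | ·
Executing aba from P (initial set {p0}):
  step 1 (a): {p1}
  step 2 (b): {p4, p5}
  step 3 (a): {p4}
  ✓ P
Executing aba from Q (initial set {q0}):
  step 1 (a): {q1}
  step 2 (b): {q2}
  step 3 (a): ∅ (Q stuck)

aba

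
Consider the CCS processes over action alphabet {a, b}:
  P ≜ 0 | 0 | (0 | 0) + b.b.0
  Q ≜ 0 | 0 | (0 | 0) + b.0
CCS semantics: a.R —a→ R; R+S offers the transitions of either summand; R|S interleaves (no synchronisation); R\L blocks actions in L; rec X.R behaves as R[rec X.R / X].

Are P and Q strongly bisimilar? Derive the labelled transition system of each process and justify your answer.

LTS(P): 3 reachable states
  m0 = 0 | 0 | (0 | 0) + b.b.0 has moves =b=> m1
  m1 = b.0 has moves =b=> m2
  m2 = 0 has moves deadlocked
LTS(Q): 2 reachable states
  n0 = 0 | 0 | (0 | 0) + b.0 has moves =b=> n1
  n1 = 0 has moves deadlocked
Coarsest stable partition (strong bisimilarity classes):
  B0 = {m0}
  B1 = {m1, n0}
  B2 = {m2, n1}
m0 ∈ B0, n0 ∈ B1 → different blocks

not bisimilar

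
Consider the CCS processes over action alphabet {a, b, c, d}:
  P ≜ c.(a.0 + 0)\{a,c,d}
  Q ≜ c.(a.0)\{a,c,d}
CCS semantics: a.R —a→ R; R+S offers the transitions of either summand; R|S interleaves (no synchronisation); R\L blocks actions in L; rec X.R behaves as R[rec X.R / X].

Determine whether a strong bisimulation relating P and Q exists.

Reachable graph of P (2 states):
  p0 = c.(a.0 + 0)\{a,c,d} :: --c--▸ p1
  p1 = (a.0 + 0)\{a,c,d} :: ∅
Reachable graph of Q (2 states):
  q0 = c.(a.0)\{a,c,d} :: --c--▸ q1
  q1 = (a.0)\{a,c,d} :: ∅
Partition-refinement fixed point:
  B0 = {p0, q0}
  B1 = {p1, q1}
p0 ∈ B0, q0 ∈ B0 → same block

bisimilar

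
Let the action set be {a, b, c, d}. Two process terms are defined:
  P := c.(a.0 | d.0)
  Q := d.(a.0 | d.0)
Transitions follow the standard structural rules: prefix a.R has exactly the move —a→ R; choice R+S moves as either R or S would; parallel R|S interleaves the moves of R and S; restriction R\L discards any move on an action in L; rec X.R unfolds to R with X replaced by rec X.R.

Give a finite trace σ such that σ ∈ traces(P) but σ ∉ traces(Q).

c

P's transition system — 5 states:
  s0 = c.(a.0 | d.0) → —c→ s1
  s1 = a.0 | d.0 → —a→ s2, —d→ s3
  s2 = 0 | d.0 → —d→ s4
  s3 = a.0 | 0 → —a→ s4
  s4 = 0 | 0 → deadlocked
Q's transition system — 5 states:
  t0 = d.(a.0 | d.0) → —d→ t1
  t1 = a.0 | d.0 → —a→ t2, —d→ t3
  t2 = 0 | d.0 → —d→ t4
  t3 = a.0 | 0 → —a→ t4
  t4 = 0 | 0 → deadlocked
Run σ = ⟨c⟩ on P: start {s0}
  [1] c ⇒ {s1}
  ✓ P
Run σ = ⟨c⟩ on Q: start {t0}
  [1] c ⇒ ∅  — Q cannot continue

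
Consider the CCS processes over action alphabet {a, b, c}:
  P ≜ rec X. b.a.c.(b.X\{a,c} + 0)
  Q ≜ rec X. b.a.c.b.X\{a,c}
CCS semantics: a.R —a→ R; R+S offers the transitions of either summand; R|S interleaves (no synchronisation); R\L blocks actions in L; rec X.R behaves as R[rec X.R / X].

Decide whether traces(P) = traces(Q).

traces(P) = traces(Q)

Reachable graph of P (6 states):
  s0 = rec X. b.a.c.(b.X\{a,c} + 0) has moves -b-> s1
  s1 = a.c.(b.(rec X. b.a.c.(b.X\{a,c} + 0))\{a,c} + 0) has moves -a-> s2
  s2 = c.(b.(rec X. b.a.c.(b.X\{a,c} + 0))\{a,c} + 0) has moves -c-> s3
  s3 = b.(rec X. b.a.c.(b.X\{a,c} + 0))\{a,c} + 0 has moves -b-> s4
  s4 = (rec X. b.a.c.(b.X\{a,c} + 0))\{a,c} has moves -b-> s5
  s5 = (a.c.(b.(rec X. b.a.c.(b.X\{a,c} + 0))\{a,c} + 0))\{a,c} has moves stopped
Reachable graph of Q (6 states):
  t0 = rec X. b.a.c.b.X\{a,c} has moves -b-> t1
  t1 = a.c.b.(rec X. b.a.c.b.X\{a,c})\{a,c} has moves -a-> t2
  t2 = c.b.(rec X. b.a.c.b.X\{a,c})\{a,c} has moves -c-> t3
  t3 = b.(rec X. b.a.c.b.X\{a,c})\{a,c} has moves -b-> t4
  t4 = (rec X. b.a.c.b.X\{a,c})\{a,c} has moves -b-> t5
  t5 = (a.c.b.(rec X. b.a.c.b.X\{a,c})\{a,c})\{a,c} has moves stopped
Bisimilarity quotient blocks:
  B0 = {s0, t0}
  B1 = {s1, t1}
  B2 = {s2, t2}
  B3 = {s3, t3}
  B4 = {s4, t4}
  B5 = {s5, t5}
s0 ∈ B0, t0 ∈ B0 → same block
Bisimilar ⇒ trace-equivalent.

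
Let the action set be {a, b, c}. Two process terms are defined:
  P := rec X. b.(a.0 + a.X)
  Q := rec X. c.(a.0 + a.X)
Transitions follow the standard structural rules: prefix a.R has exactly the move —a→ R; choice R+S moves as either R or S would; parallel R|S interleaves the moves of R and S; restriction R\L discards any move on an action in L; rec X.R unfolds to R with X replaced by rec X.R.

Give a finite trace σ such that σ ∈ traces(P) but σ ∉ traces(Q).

P's transition system — 3 states:
  s0 = rec X. b.(a.0 + a.X) ⊢ -b-> s1
  s1 = a.0 + a.(rec X. b.(a.0 + a.X)) ⊢ -a-> s0, -a-> s2
  s2 = 0 ⊢ stopped
Q's transition system — 3 states:
  t0 = rec X. c.(a.0 + a.X) ⊢ -c-> t1
  t1 = a.0 + a.(rec X. c.(a.0 + a.X)) ⊢ -a-> t0, -a-> t2
  t2 = 0 ⊢ stopped
Executing b from P (initial set {s0}):
  after b @ step 1: {s1}
  P completes σ.
Executing b from Q (initial set {t0}):
  after b @ step 1: no successor for Q

b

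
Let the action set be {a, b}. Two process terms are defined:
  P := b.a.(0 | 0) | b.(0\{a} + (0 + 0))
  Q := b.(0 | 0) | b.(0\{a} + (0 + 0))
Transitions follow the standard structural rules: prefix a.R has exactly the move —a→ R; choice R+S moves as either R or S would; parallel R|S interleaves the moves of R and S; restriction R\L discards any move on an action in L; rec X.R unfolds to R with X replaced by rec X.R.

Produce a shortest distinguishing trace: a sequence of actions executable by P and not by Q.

Reachable graph of P (6 states):
  u0 = b.a.(0 | 0) | b.(0\{a} + (0 + 0)) | ··b··> u1, ··b··> u2
  u1 = a.(0 | 0) | b.(0\{a} + (0 + 0)) | ··a··> u3, ··b··> u4
  u2 = b.a.(0 | 0) | (0\{a} + (0 + 0)) | ··b··> u4
  u3 = 0 | 0 | b.(0\{a} + (0 + 0)) | ··b··> u5
  u4 = a.(0 | 0) | (0\{a} + (0 + 0)) | ··a··> u5
  u5 = 0 | 0 | (0\{a} + (0 + 0)) | stopped
Reachable graph of Q (4 states):
  v0 = b.(0 | 0) | b.(0\{a} + (0 + 0)) | ··b··> v1, ··b··> v2
  v1 = 0 | 0 | b.(0\{a} + (0 + 0)) | ··b··> v3
  v2 = b.(0 | 0) | (0\{a} + (0 + 0)) | ··b··> v3
  v3 = 0 | 0 | (0\{a} + (0 + 0)) | stopped
Trace ⟨ba⟩ through P, begin at {u0}:
  [1] b ⇒ {u1, u2}
  [2] a ⇒ {u3}
  — P admits the full trace.
Trace ⟨ba⟩ through Q, begin at {v0}:
  [1] b ⇒ {v1, v2}
  [2] a ⇒ ∅  — Q cannot continue

ba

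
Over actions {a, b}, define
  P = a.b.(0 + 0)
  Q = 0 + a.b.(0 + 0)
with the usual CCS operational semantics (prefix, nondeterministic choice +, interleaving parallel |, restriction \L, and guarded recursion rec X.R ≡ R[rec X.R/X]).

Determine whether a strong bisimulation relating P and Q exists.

LTS(P): 3 reachable states
  m0 = a.b.(0 + 0) ⊢ —a→ m1
  m1 = b.(0 + 0) ⊢ —b→ m2
  m2 = 0 + 0 ⊢ stopped
LTS(Q): 3 reachable states
  n0 = 0 + a.b.(0 + 0) ⊢ —a→ n1
  n1 = b.(0 + 0) ⊢ —b→ n2
  n2 = 0 + 0 ⊢ stopped
Bisimilarity quotient blocks:
  B0 = {m0, n0}
  B1 = {m1, n1}
  B2 = {m2, n2}
m0 ∈ B0, n0 ∈ B0 → same block

bisimilar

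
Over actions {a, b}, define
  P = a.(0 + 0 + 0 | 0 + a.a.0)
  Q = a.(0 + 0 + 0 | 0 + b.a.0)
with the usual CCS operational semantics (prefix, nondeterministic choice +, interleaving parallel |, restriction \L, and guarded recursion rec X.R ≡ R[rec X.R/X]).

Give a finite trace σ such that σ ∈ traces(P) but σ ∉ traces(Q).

aa

Reachable graph of P (4 states):
  u0 = a.(0 + 0 + 0 | 0 + a.a.0) ⊢ ··a··> u1
  u1 = 0 + 0 + 0 | 0 + a.a.0 ⊢ ··a··> u2
  u2 = a.0 ⊢ ··a··> u3
  u3 = 0 ⊢ deadlocked
Reachable graph of Q (4 states):
  v0 = a.(0 + 0 + 0 | 0 + b.a.0) ⊢ ··a··> v1
  v1 = 0 + 0 + 0 | 0 + b.a.0 ⊢ ··b··> v2
  v2 = a.0 ⊢ ··a··> v3
  v3 = 0 ⊢ deadlocked
Run σ = ⟨aa⟩ on P: start {u0}
  step 1 (a): {u1}
  step 2 (a): {u2}
  P completes σ.
Run σ = ⟨aa⟩ on Q: start {v0}
  step 1 (a): {v1}
  step 2 (a): ∅  — Q cannot continue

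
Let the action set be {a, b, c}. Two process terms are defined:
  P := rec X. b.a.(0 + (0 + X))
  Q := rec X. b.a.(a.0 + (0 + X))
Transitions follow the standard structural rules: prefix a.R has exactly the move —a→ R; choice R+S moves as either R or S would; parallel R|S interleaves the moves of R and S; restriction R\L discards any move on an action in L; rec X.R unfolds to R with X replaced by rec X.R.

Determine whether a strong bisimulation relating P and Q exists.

P's transition system — 3 states:
  m0 = rec X. b.a.(0 + (0 + X)) | -b-> m1
  m1 = a.(0 + (0 + (rec X. b.a.(0 + (0 + X))))) | -a-> m2
  m2 = 0 + (0 + (rec X. b.a.(0 + (0 + X)))) | -b-> m1
Q's transition system — 4 states:
  n0 = rec X. b.a.(a.0 + (0 + X)) | -b-> n1
  n1 = a.(a.0 + (0 + (rec X. b.a.(a.0 + (0 + X))))) | -a-> n2
  n2 = a.0 + (0 + (rec X. b.a.(a.0 + (0 + X)))) | -a-> n3, -b-> n1
  n3 = 0 | stopped
Partition-refinement fixed point:
  B0 = {m0, m2}
  B1 = {m1}
  B2 = {n0}
  B3 = {n1}
  B4 = {n2}
  B5 = {n3}
m0 ∈ B0, n0 ∈ B2 → different blocks

not bisimilar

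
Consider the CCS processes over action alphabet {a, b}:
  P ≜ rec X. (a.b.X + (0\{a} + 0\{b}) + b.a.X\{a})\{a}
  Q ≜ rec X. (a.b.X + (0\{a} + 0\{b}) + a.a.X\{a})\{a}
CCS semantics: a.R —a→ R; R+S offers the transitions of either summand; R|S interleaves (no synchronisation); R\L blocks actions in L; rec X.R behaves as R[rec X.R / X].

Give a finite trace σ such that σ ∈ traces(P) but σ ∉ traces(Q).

LTS(P): 2 reachable states
  p0 = rec X. (a.b.X + (0\{a} + 0\{b}) + b.a.X\{a})\{a} has moves -b-> p1
  p1 = (a.(rec X. (a.b.X + (0\{a} + 0\{b}) + b.a.X\{a})\{a})\{a})\{a} has moves ∅
LTS(Q): 1 reachable states
  q0 = rec X. (a.b.X + (0\{a} + 0\{b}) + a.a.X\{a})\{a} has moves ∅
Executing b from P (initial set {p0}):
  after b @ step 1: {p1}
  P completes σ.
Executing b from Q (initial set {q0}):
  after b @ step 1: no successor for Q

b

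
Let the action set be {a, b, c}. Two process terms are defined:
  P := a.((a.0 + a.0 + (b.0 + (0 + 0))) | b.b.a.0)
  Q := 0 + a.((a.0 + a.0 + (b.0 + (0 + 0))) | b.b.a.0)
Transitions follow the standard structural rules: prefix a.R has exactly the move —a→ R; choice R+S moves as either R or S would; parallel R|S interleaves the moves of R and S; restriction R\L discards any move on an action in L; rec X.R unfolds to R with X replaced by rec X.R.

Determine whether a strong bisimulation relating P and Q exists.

YES

Reachable graph of P (9 states):
  m0 = a.((a.0 + a.0 + (b.0 + (0 + 0))) | b.b.a.0) has moves ··a··> m1
  m1 = (a.0 + a.0 + (b.0 + (0 + 0))) | b.b.a.0 has moves ··a··> m2, ··b··> m2, ··b··> m3
  m2 = 0 | b.b.a.0 has moves ··b··> m4
  m3 = (a.0 + a.0 + (b.0 + (0 + 0))) | b.a.0 has moves ··a··> m4, ··b··> m4, ··b··> m5
  m4 = 0 | b.a.0 has moves ··b··> m6
  m5 = (a.0 + a.0 + (b.0 + (0 + 0))) | a.0 has moves ··a··> m6, ··a··> m7, ··b··> m6
  m6 = 0 | a.0 has moves ··a··> m8
  m7 = (a.0 + a.0 + (b.0 + (0 + 0))) | 0 has moves ··a··> m8, ··b··> m8
  m8 = 0 | 0 has moves stopped
Reachable graph of Q (9 states):
  n0 = 0 + a.((a.0 + a.0 + (b.0 + (0 + 0))) | b.b.a.0) has moves ··a··> n1
  n1 = (a.0 + a.0 + (b.0 + (0 + 0))) | b.b.a.0 has moves ··a··> n2, ··b··> n2, ··b··> n3
  n2 = 0 | b.b.a.0 has moves ··b··> n4
  n3 = (a.0 + a.0 + (b.0 + (0 + 0))) | b.a.0 has moves ··a··> n4, ··b··> n4, ··b··> n5
  n4 = 0 | b.a.0 has moves ··b··> n6
  n5 = (a.0 + a.0 + (b.0 + (0 + 0))) | a.0 has moves ··a··> n6, ··a··> n7, ··b··> n6
  n6 = 0 | a.0 has moves ··a··> n8
  n7 = (a.0 + a.0 + (b.0 + (0 + 0))) | 0 has moves ··a··> n8, ··b··> n8
  n8 = 0 | 0 has moves stopped
Partition-refinement fixed point:
  B0 = {m0, n0}
  B1 = {m1, n1}
  B2 = {m2, n2}
  B3 = {m4, n4}
  B4 = {m6, n6}
  B5 = {m8, n8}
  B6 = {m3, n3}
  B7 = {m5, n5}
  B8 = {m7, n7}
m0 ∈ B0, n0 ∈ B0 → same block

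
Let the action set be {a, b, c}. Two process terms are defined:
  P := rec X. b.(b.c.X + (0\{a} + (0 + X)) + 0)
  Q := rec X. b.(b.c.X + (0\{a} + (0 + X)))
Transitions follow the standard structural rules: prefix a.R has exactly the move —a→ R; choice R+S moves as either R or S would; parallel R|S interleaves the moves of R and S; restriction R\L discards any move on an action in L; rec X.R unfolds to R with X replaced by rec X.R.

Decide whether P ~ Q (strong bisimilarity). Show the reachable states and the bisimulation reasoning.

LTS(P): 3 reachable states
  m0 = rec X. b.(b.c.X + (0\{a} + (0 + X)) + 0) ⊢ =b=> m1
  m1 = b.c.(rec X. b.(b.c.X + (0\{a} + (0 + X)) + 0)) + (0\{a} + (0 + (rec X. b.(b.c.X + (0\{a} + (0 + X)) + 0)))) + 0 ⊢ =b=> m1, =b=> m2
  m2 = c.(rec X. b.(b.c.X + (0\{a} + (0 + X)) + 0)) ⊢ =c=> m0
LTS(Q): 3 reachable states
  n0 = rec X. b.(b.c.X + (0\{a} + (0 + X))) ⊢ =b=> n1
  n1 = b.c.(rec X. b.(b.c.X + (0\{a} + (0 + X)))) + (0\{a} + (0 + (rec X. b.(b.c.X + (0\{a} + (0 + X)))))) ⊢ =b=> n1, =b=> n2
  n2 = c.(rec X. b.(b.c.X + (0\{a} + (0 + X)))) ⊢ =c=> n0
Coarsest stable partition (strong bisimilarity classes):
  B0 = {m0, n0}
  B1 = {m1, n1}
  B2 = {m2, n2}
m0 ∈ B0, n0 ∈ B0 → same block

P ~ Q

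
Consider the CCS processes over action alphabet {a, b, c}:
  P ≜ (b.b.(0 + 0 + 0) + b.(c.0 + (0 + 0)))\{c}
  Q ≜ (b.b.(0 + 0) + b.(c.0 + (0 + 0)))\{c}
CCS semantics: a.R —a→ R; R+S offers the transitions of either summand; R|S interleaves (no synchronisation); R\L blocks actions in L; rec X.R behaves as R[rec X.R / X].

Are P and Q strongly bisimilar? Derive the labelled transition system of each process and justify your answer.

P ~ Q

P's transition system — 4 states:
  u0 = (b.b.(0 + 0 + 0) + b.(c.0 + (0 + 0)))\{c} | —b→ u1, —b→ u2
  u1 = (b.(0 + 0 + 0))\{c} | —b→ u3
  u2 = (c.0 + (0 + 0))\{c} | deadlocked
  u3 = (0 + 0 + 0)\{c} | deadlocked
Q's transition system — 4 states:
  v0 = (b.b.(0 + 0) + b.(c.0 + (0 + 0)))\{c} | —b→ v1, —b→ v2
  v1 = (b.(0 + 0))\{c} | —b→ v3
  v2 = (c.0 + (0 + 0))\{c} | deadlocked
  v3 = (0 + 0)\{c} | deadlocked
Coarsest stable partition (strong bisimilarity classes):
  B0 = {u0, v0}
  B1 = {u2, u3, v2, v3}
  B2 = {u1, v1}
u0 ∈ B0, v0 ∈ B0 → same block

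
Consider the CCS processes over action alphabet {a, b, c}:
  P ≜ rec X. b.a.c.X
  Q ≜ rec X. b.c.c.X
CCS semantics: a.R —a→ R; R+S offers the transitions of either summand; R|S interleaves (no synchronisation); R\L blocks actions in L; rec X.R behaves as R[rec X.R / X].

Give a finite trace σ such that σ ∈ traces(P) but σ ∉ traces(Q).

Reachable graph of P (3 states):
  s0 = rec X. b.a.c.X :: —b→ s1
  s1 = a.c.(rec X. b.a.c.X) :: —a→ s2
  s2 = c.(rec X. b.a.c.X) :: —c→ s0
Reachable graph of Q (3 states):
  t0 = rec X. b.c.c.X :: —b→ t1
  t1 = c.c.(rec X. b.c.c.X) :: —c→ t2
  t2 = c.(rec X. b.c.c.X) :: —c→ t0
Trace ⟨ba⟩ through P, begin at {s0}:
  step 1 (b): {s1}
  step 2 (a): {s2}
  ✓ P
Trace ⟨ba⟩ through Q, begin at {t0}:
  step 1 (b): {t1}
  step 2 (a): no successor for Q

ba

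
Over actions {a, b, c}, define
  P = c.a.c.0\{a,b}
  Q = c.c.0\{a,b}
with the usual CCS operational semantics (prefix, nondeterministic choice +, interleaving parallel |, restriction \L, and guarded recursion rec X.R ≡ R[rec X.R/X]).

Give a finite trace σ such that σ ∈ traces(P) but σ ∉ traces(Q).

ca

P's transition system — 4 states:
  s0 = c.a.c.0\{a,b} ⊢ ··c··> s1
  s1 = a.c.0\{a,b} ⊢ ··a··> s2
  s2 = c.0\{a,b} ⊢ ··c··> s3
  s3 = 0\{a,b} ⊢ ∅
Q's transition system — 3 states:
  t0 = c.c.0\{a,b} ⊢ ··c··> t1
  t1 = c.0\{a,b} ⊢ ··c··> t2
  t2 = 0\{a,b} ⊢ ∅
Executing ca from P (initial set {s0}):
  after c @ step 1: {s1}
  after a @ step 2: {s2}
  ✓ P
Executing ca from Q (initial set {t0}):
  after c @ step 1: {t1}
  after a @ step 2: ∅ (Q stuck)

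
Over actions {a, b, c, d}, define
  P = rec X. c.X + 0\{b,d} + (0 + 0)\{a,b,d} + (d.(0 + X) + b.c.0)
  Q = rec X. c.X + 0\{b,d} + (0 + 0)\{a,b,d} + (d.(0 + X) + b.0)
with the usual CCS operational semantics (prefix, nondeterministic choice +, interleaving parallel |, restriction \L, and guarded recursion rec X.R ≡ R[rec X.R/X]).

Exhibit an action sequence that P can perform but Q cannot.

LTS(P): 4 reachable states
  u0 = rec X. c.X + 0\{b,d} + (0 + 0)\{a,b,d} + (d.(0 + X) + b.c.0) has moves ··b··> u1, ··c··> u0, ··d··> u2
  u1 = c.0 has moves ··c··> u3
  u2 = 0 + (rec X. c.X + 0\{b,d} + (0 + 0)\{a,b,d} + (d.(0 + X) + b.c.0)) has moves ··b··> u1, ··c··> u0, ··d··> u2
  u3 = 0 has moves deadlocked
LTS(Q): 3 reachable states
  v0 = rec X. c.X + 0\{b,d} + (0 + 0)\{a,b,d} + (d.(0 + X) + b.0) has moves ··b··> v1, ··c··> v0, ··d··> v2
  v1 = 0 has moves deadlocked
  v2 = 0 + (rec X. c.X + 0\{b,d} + (0 + 0)\{a,b,d} + (d.(0 + X) + b.0)) has moves ··b··> v1, ··c··> v0, ··d··> v2
Executing bc from P (initial set {u0}):
  step 1 (b): {u1}
  step 2 (c): {u3}
  — P admits the full trace.
Executing bc from Q (initial set {v0}):
  step 1 (b): {v1}
  step 2 (c): ∅  — Q cannot continue

bc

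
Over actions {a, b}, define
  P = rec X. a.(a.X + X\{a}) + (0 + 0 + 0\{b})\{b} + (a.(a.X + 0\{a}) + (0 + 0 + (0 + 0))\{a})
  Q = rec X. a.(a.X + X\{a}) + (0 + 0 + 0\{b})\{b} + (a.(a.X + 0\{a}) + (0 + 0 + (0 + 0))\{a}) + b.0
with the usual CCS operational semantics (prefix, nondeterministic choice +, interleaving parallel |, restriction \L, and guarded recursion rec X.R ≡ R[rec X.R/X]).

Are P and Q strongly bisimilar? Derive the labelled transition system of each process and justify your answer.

Reachable graph of P (3 states):
  s0 = rec X. a.(a.X + X\{a}) + (0 + 0 + 0\{b})\{b} + (a.(a.X + 0\{a}) + (0 + 0 + (0 + 0))\{a}) ⊢ ··a··> s1, ··a··> s2
  s1 = a.(rec X. a.(a.X + X\{a}) + (0 + 0 + 0\{b})\{b} + (a.(a.X + 0\{a}) + (0 + 0 + (0 + 0))\{a})) + (rec X. a.(a.X + X\{a}) + (0 + 0 + 0\{b})\{b} + (a.(a.X + 0\{a}) + (0 + 0 + (0 + 0))\{a}))\{a} ⊢ ··a··> s0
  s2 = a.(rec X. a.(a.X + X\{a}) + (0 + 0 + 0\{b})\{b} + (a.(a.X + 0\{a}) + (0 + 0 + (0 + 0))\{a})) + 0\{a} ⊢ ··a··> s0
Reachable graph of Q (5 states):
  t0 = rec X. a.(a.X + X\{a}) + (0 + 0 + 0\{b})\{b} + (a.(a.X + 0\{a}) + (0 + 0 + (0 + 0))\{a}) + b.0 ⊢ ··a··> t1, ··a··> t2, ··b··> t3
  t1 = a.(rec X. a.(a.X + X\{a}) + (0 + 0 + 0\{b})\{b} + (a.(a.X + 0\{a}) + (0 + 0 + (0 + 0))\{a}) + b.0) + (rec X. a.(a.X + X\{a}) + (0 + 0 + 0\{b})\{b} + (a.(a.X + 0\{a}) + (0 + 0 + (0 + 0))\{a}) + b.0)\{a} ⊢ ··a··> t0, ··b··> t4
  t2 = a.(rec X. a.(a.X + X\{a}) + (0 + 0 + 0\{b})\{b} + (a.(a.X + 0\{a}) + (0 + 0 + (0 + 0))\{a}) + b.0) + 0\{a} ⊢ ··a··> t0
  t3 = 0 ⊢ ∅
  t4 = 0\{a} ⊢ ∅
Bisimilarity quotient blocks:
  B0 = {s0, s1, s2}
  B1 = {t0}
  B2 = {t2}
  B3 = {t1}
  B4 = {t3, t4}
s0 ∈ B0, t0 ∈ B1 → different blocks

NO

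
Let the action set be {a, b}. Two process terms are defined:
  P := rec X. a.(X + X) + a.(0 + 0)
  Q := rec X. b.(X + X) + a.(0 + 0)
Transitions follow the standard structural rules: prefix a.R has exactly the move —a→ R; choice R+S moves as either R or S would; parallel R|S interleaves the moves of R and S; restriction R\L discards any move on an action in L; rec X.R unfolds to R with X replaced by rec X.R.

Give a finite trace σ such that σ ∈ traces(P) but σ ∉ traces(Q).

Reachable graph of P (3 states):
  p0 = rec X. a.(X + X) + a.(0 + 0) :: —a→ p1, —a→ p2
  p1 = (rec X. a.(X + X) + a.(0 + 0)) + (rec X. a.(X + X) + a.(0 + 0)) :: —a→ p1, —a→ p2
  p2 = 0 + 0 :: deadlocked
Reachable graph of Q (3 states):
  q0 = rec X. b.(X + X) + a.(0 + 0) :: —a→ q1, —b→ q2
  q1 = 0 + 0 :: deadlocked
  q2 = (rec X. b.(X + X) + a.(0 + 0)) + (rec X. b.(X + X) + a.(0 + 0)) :: —a→ q1, —b→ q2
Executing aa from P (initial set {p0}):
  step 1 (a): {p1, p2}
  step 2 (a): {p1, p2}
  ✓ P
Executing aa from Q (initial set {q0}):
  step 1 (a): {q1}
  step 2 (a): no successor for Q

aa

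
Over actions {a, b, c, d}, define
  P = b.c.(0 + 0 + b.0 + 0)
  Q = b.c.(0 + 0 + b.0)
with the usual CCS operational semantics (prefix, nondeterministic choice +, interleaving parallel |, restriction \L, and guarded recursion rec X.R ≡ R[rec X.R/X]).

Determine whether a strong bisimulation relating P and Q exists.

Reachable graph of P (4 states):
  p0 = b.c.(0 + 0 + b.0 + 0) :: --b--▸ p1
  p1 = c.(0 + 0 + b.0 + 0) :: --c--▸ p2
  p2 = 0 + 0 + b.0 + 0 :: --b--▸ p3
  p3 = 0 :: ·
Reachable graph of Q (4 states):
  q0 = b.c.(0 + 0 + b.0) :: --b--▸ q1
  q1 = c.(0 + 0 + b.0) :: --c--▸ q2
  q2 = 0 + 0 + b.0 :: --b--▸ q3
  q3 = 0 :: ·
Coarsest stable partition (strong bisimilarity classes):
  B0 = {p0, q0}
  B1 = {p1, q1}
  B2 = {p2, q2}
  B3 = {p3, q3}
p0 ∈ B0, q0 ∈ B0 → same block

YES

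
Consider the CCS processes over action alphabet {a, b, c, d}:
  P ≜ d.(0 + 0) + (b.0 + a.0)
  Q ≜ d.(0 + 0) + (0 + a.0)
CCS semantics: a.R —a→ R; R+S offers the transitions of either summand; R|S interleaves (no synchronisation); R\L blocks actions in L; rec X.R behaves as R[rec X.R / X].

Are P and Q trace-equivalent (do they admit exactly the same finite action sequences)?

NO — witness ⟨b⟩

Reachable graph of P (3 states):
  p0 = d.(0 + 0) + (b.0 + a.0) | --a--▸ p1, --b--▸ p1, --d--▸ p2
  p1 = 0 | (no moves)
  p2 = 0 + 0 | (no moves)
Reachable graph of Q (3 states):
  q0 = d.(0 + 0) + (0 + a.0) | --a--▸ q1, --d--▸ q2
  q1 = 0 | (no moves)
  q2 = 0 + 0 | (no moves)
Trace ⟨b⟩ through P, begin at {p0}:
  after b @ step 1: {p1}
  P completes σ.
Trace ⟨b⟩ through Q, begin at {q0}:
  after b @ step 1: ∅  — Q cannot continue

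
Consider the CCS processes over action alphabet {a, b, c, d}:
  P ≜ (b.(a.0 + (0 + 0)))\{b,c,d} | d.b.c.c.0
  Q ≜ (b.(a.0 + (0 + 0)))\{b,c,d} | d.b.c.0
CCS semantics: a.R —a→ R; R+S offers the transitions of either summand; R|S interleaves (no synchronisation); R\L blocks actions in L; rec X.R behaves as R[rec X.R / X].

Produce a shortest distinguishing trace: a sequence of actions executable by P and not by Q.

Reachable graph of P (5 states):
  u0 = (b.(a.0 + (0 + 0)))\{b,c,d} | d.b.c.c.0 | =d=> u1
  u1 = (b.(a.0 + (0 + 0)))\{b,c,d} | b.c.c.0 | =b=> u2
  u2 = (b.(a.0 + (0 + 0)))\{b,c,d} | c.c.0 | =c=> u3
  u3 = (b.(a.0 + (0 + 0)))\{b,c,d} | c.0 | =c=> u4
  u4 = (b.(a.0 + (0 + 0)))\{b,c,d} | 0 | ∅
Reachable graph of Q (4 states):
  v0 = (b.(a.0 + (0 + 0)))\{b,c,d} | d.b.c.0 | =d=> v1
  v1 = (b.(a.0 + (0 + 0)))\{b,c,d} | b.c.0 | =b=> v2
  v2 = (b.(a.0 + (0 + 0)))\{b,c,d} | c.0 | =c=> v3
  v3 = (b.(a.0 + (0 + 0)))\{b,c,d} | 0 | ∅
Executing dbcc from P (initial set {u0}):
  [1] d ⇒ {u1}
  [2] b ⇒ {u2}
  [3] c ⇒ {u3}
  [4] c ⇒ {u4}
  — P admits the full trace.
Executing dbcc from Q (initial set {v0}):
  [1] d ⇒ {v1}
  [2] b ⇒ {v2}
  [3] c ⇒ {v3}
  [4] c ⇒ no successor for Q

dbcc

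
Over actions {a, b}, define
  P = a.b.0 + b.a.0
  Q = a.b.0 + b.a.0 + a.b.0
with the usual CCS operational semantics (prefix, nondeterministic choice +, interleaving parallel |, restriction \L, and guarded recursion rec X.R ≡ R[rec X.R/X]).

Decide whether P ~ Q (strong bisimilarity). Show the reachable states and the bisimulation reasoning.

YES

Reachable graph of P (4 states):
  m0 = a.b.0 + b.a.0 ⊢ --a--▸ m1, --b--▸ m2
  m1 = b.0 ⊢ --b--▸ m3
  m2 = a.0 ⊢ --a--▸ m3
  m3 = 0 ⊢ ·
Reachable graph of Q (4 states):
  n0 = a.b.0 + b.a.0 + a.b.0 ⊢ --a--▸ n1, --b--▸ n2
  n1 = b.0 ⊢ --b--▸ n3
  n2 = a.0 ⊢ --a--▸ n3
  n3 = 0 ⊢ ·
Partition-refinement fixed point:
  B0 = {m0, n0}
  B1 = {m1, n1}
  B2 = {m3, n3}
  B3 = {m2, n2}
m0 ∈ B0, n0 ∈ B0 → same block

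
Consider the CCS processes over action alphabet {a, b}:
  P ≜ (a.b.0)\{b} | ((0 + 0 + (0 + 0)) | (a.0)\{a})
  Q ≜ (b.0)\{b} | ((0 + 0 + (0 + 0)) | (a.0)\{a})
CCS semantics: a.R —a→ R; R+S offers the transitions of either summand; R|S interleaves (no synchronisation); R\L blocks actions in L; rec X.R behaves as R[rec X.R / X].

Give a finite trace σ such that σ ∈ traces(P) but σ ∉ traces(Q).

a

LTS(P): 2 reachable states
  u0 = (a.b.0)\{b} | ((0 + 0 + (0 + 0)) | (a.0)\{a}) → ··a··> u1
  u1 = (b.0)\{b} | ((0 + 0 + (0 + 0)) | (a.0)\{a}) → ∅
LTS(Q): 1 reachable states
  v0 = (b.0)\{b} | ((0 + 0 + (0 + 0)) | (a.0)\{a}) → ∅
Executing a from P (initial set {u0}):
  after a @ step 1: {u1}
  ✓ P
Executing a from Q (initial set {v0}):
  after a @ step 1: ∅  — Q cannot continue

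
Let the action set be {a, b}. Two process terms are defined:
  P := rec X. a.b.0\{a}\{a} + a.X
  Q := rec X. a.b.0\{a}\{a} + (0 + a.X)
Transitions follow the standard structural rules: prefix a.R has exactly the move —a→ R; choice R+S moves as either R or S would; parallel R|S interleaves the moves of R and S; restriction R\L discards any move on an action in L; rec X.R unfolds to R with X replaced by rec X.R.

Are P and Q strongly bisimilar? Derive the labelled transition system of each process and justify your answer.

P's transition system — 3 states:
  m0 = rec X. a.b.0\{a}\{a} + a.X ⊢ =a=> m0, =a=> m1
  m1 = b.0\{a}\{a} ⊢ =b=> m2
  m2 = 0\{a}\{a} ⊢ deadlocked
Q's transition system — 3 states:
  n0 = rec X. a.b.0\{a}\{a} + (0 + a.X) ⊢ =a=> n0, =a=> n1
  n1 = b.0\{a}\{a} ⊢ =b=> n2
  n2 = 0\{a}\{a} ⊢ deadlocked
Coarsest stable partition (strong bisimilarity classes):
  B0 = {m0, n0}
  B1 = {m1, n1}
  B2 = {m2, n2}
m0 ∈ B0, n0 ∈ B0 → same block

P ~ Q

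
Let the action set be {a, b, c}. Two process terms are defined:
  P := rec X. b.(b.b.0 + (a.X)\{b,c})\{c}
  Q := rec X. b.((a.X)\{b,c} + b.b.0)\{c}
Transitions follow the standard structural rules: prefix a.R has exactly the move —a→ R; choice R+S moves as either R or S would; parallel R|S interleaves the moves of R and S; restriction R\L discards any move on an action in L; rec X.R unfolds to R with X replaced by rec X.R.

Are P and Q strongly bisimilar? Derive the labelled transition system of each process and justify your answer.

bisimilar

P's transition system — 5 states:
  u0 = rec X. b.(b.b.0 + (a.X)\{b,c})\{c} | --b--▸ u1
  u1 = (b.b.0 + (a.(rec X. b.(b.b.0 + (a.X)\{b,c})\{c}))\{b,c})\{c} | --a--▸ u2, --b--▸ u3
  u2 = (rec X. b.(b.b.0 + (a.X)\{b,c})\{c})\{b,c}\{c} | deadlocked
  u3 = (b.0)\{c} | --b--▸ u4
  u4 = 0\{c} | deadlocked
Q's transition system — 5 states:
  v0 = rec X. b.((a.X)\{b,c} + b.b.0)\{c} | --b--▸ v1
  v1 = ((a.(rec X. b.((a.X)\{b,c} + b.b.0)\{c}))\{b,c} + b.b.0)\{c} | --a--▸ v2, --b--▸ v3
  v2 = (rec X. b.((a.X)\{b,c} + b.b.0)\{c})\{b,c}\{c} | deadlocked
  v3 = (b.0)\{c} | --b--▸ v4
  v4 = 0\{c} | deadlocked
Partition-refinement fixed point:
  B0 = {u0, v0}
  B1 = {u1, v1}
  B2 = {u3, v3}
  B3 = {u2, u4, v2, v4}
u0 ∈ B0, v0 ∈ B0 → same block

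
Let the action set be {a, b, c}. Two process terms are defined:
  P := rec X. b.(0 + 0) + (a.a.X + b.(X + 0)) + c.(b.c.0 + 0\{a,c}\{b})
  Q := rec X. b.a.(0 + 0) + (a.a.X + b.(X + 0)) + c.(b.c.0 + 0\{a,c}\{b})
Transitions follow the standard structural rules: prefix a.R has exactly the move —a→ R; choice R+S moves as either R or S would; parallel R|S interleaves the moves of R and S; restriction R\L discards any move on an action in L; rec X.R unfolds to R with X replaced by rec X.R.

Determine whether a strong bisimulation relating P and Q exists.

LTS(P): 7 reachable states
  p0 = rec X. b.(0 + 0) + (a.a.X + b.(X + 0)) + c.(b.c.0 + 0\{a,c}\{b}) → ··a··> p1, ··b··> p2, ··b··> p3, ··c··> p4
  p1 = a.(rec X. b.(0 + 0) + (a.a.X + b.(X + 0)) + c.(b.c.0 + 0\{a,c}\{b})) → ··a··> p0
  p2 = (rec X. b.(0 + 0) + (a.a.X + b.(X + 0)) + c.(b.c.0 + 0\{a,c}\{b})) + 0 → ··a··> p1, ··b··> p2, ··b··> p3, ··c··> p4
  p3 = 0 + 0 → stopped
  p4 = b.c.0 + 0\{a,c}\{b} → ··b··> p5
  p5 = c.0 → ··c··> p6
  p6 = 0 → stopped
LTS(Q): 8 reachable states
  q0 = rec X. b.a.(0 + 0) + (a.a.X + b.(X + 0)) + c.(b.c.0 + 0\{a,c}\{b}) → ··a··> q1, ··b··> q2, ··b··> q3, ··c··> q4
  q1 = a.(rec X. b.a.(0 + 0) + (a.a.X + b.(X + 0)) + c.(b.c.0 + 0\{a,c}\{b})) → ··a··> q0
  q2 = (rec X. b.a.(0 + 0) + (a.a.X + b.(X + 0)) + c.(b.c.0 + 0\{a,c}\{b})) + 0 → ··a··> q1, ··b··> q2, ··b··> q3, ··c··> q4
  q3 = a.(0 + 0) → ··a··> q5
  q4 = b.c.0 + 0\{a,c}\{b} → ··b··> q6
  q5 = 0 + 0 → stopped
  q6 = c.0 → ··c··> q7
  q7 = 0 → stopped
Bisimilarity quotient blocks:
  B0 = {p0, p2}
  B1 = {p1}
  B2 = {p4, q4}
  B3 = {p5, q6}
  B4 = {p3, p6, q5, q7}
  B5 = {q0, q2}
  B6 = {q1}
  B7 = {q3}
p0 ∈ B0, q0 ∈ B5 → different blocks

NO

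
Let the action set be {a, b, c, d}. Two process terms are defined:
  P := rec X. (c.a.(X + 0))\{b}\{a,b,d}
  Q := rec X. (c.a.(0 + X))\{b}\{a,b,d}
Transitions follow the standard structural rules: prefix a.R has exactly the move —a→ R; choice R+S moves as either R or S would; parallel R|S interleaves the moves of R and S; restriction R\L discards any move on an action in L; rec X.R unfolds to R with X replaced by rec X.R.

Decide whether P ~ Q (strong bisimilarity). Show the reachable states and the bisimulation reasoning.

P's transition system — 2 states:
  m0 = rec X. (c.a.(X + 0))\{b}\{a,b,d} | ··c··> m1
  m1 = (a.((rec X. (c.a.(X + 0))\{b}\{a,b,d}) + 0))\{b}\{a,b,d} | ∅
Q's transition system — 2 states:
  n0 = rec X. (c.a.(0 + X))\{b}\{a,b,d} | ··c··> n1
  n1 = (a.(0 + (rec X. (c.a.(0 + X))\{b}\{a,b,d})))\{b}\{a,b,d} | ∅
Bisimilarity quotient blocks:
  B0 = {m0, n0}
  B1 = {m1, n1}
m0 ∈ B0, n0 ∈ B0 → same block

YES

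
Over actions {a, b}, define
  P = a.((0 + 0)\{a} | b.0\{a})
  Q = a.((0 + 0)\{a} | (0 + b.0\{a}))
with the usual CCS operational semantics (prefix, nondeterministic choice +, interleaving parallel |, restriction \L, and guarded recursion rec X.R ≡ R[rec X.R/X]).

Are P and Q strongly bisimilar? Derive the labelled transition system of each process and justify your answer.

bisimilar

P's transition system — 3 states:
  m0 = a.((0 + 0)\{a} | b.0\{a}) | ··a··> m1
  m1 = (0 + 0)\{a} | b.0\{a} | ··b··> m2
  m2 = (0 + 0)\{a} | 0\{a} | deadlocked
Q's transition system — 3 states:
  n0 = a.((0 + 0)\{a} | (0 + b.0\{a})) | ··a··> n1
  n1 = (0 + 0)\{a} | (0 + b.0\{a}) | ··b··> n2
  n2 = (0 + 0)\{a} | 0\{a} | deadlocked
Coarsest stable partition (strong bisimilarity classes):
  B0 = {m0, n0}
  B1 = {m1, n1}
  B2 = {m2, n2}
m0 ∈ B0, n0 ∈ B0 → same block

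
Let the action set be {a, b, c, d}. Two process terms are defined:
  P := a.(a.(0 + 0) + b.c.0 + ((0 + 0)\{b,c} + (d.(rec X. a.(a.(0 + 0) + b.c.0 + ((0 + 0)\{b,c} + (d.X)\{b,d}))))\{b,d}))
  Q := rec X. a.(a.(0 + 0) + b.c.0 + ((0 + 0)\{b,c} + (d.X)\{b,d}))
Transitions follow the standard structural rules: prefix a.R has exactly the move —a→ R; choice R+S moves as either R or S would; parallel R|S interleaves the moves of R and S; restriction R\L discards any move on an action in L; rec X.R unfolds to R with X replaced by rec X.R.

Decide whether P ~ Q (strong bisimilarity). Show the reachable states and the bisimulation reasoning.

Reachable graph of P (5 states):
  m0 = a.(a.(0 + 0) + b.c.0 + ((0 + 0)\{b,c} + (d.(rec X. a.(a.(0 + 0) + b.c.0 + ((0 + 0)\{b,c} + (d.X)\{b,d}))))\{b,d})) | ··a··> m1
  m1 = a.(0 + 0) + b.c.0 + ((0 + 0)\{b,c} + (d.(rec X. a.(a.(0 + 0) + b.c.0 + ((0 + 0)\{b,c} + (d.X)\{b,d}))))\{b,d}) | ··a··> m2, ··b··> m3
  m2 = 0 + 0 | stopped
  m3 = c.0 | ··c··> m4
  m4 = 0 | stopped
Reachable graph of Q (5 states):
  n0 = rec X. a.(a.(0 + 0) + b.c.0 + ((0 + 0)\{b,c} + (d.X)\{b,d})) | ··a··> n1
  n1 = a.(0 + 0) + b.c.0 + ((0 + 0)\{b,c} + (d.(rec X. a.(a.(0 + 0) + b.c.0 + ((0 + 0)\{b,c} + (d.X)\{b,d}))))\{b,d}) | ··a··> n2, ··b··> n3
  n2 = 0 + 0 | stopped
  n3 = c.0 | ··c··> n4
  n4 = 0 | stopped
Bisimilarity quotient blocks:
  B0 = {m0, n0}
  B1 = {m1, n1}
  B2 = {m2, m4, n2, n4}
  B3 = {m3, n3}
m0 ∈ B0, n0 ∈ B0 → same block

P ~ Q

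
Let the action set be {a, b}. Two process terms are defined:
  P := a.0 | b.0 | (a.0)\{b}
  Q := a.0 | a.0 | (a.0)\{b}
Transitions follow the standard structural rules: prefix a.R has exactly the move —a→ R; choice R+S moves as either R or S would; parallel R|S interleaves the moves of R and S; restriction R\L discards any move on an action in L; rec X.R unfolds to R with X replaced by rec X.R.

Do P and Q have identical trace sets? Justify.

trace-distinct — witness ⟨b⟩

P's transition system — 8 states:
  p0 = a.0 | b.0 | (a.0)\{b} → =a=> p1, =a=> p2, =b=> p3
  p1 = 0 | b.0 | (a.0)\{b} → =a=> p4, =b=> p5
  p2 = a.0 | b.0 | 0\{b} → =a=> p4, =b=> p6
  p3 = a.0 | 0 | (a.0)\{b} → =a=> p5, =a=> p6
  p4 = 0 | b.0 | 0\{b} → =b=> p7
  p5 = 0 | 0 | (a.0)\{b} → =a=> p7
  p6 = a.0 | 0 | 0\{b} → =a=> p7
  p7 = 0 | 0 | 0\{b} → deadlocked
Q's transition system — 8 states:
  q0 = a.0 | a.0 | (a.0)\{b} → =a=> q1, =a=> q2, =a=> q3
  q1 = 0 | a.0 | (a.0)\{b} → =a=> q4, =a=> q5
  q2 = a.0 | 0 | (a.0)\{b} → =a=> q4, =a=> q6
  q3 = a.0 | a.0 | 0\{b} → =a=> q5, =a=> q6
  q4 = 0 | 0 | (a.0)\{b} → =a=> q7
  q5 = 0 | a.0 | 0\{b} → =a=> q7
  q6 = a.0 | 0 | 0\{b} → =a=> q7
  q7 = 0 | 0 | 0\{b} → deadlocked
Run σ = ⟨b⟩ on P: start {p0}
  after b @ step 1: {p3}
  P completes σ.
Run σ = ⟨b⟩ on Q: start {q0}
  after b @ step 1: ∅ (Q stuck)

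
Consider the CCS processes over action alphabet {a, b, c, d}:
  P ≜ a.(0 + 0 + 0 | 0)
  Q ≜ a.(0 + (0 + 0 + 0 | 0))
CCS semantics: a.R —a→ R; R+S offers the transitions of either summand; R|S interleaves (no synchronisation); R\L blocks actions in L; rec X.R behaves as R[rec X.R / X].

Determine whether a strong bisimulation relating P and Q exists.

P's transition system — 2 states:
  u0 = a.(0 + 0 + 0 | 0) has moves --a--▸ u1
  u1 = 0 + 0 + 0 | 0 has moves ·
Q's transition system — 2 states:
  v0 = a.(0 + (0 + 0 + 0 | 0)) has moves --a--▸ v1
  v1 = 0 + (0 + 0 + 0 | 0) has moves ·
Partition-refinement fixed point:
  B0 = {u0, v0}
  B1 = {u1, v1}
u0 ∈ B0, v0 ∈ B0 → same block

P ~ Q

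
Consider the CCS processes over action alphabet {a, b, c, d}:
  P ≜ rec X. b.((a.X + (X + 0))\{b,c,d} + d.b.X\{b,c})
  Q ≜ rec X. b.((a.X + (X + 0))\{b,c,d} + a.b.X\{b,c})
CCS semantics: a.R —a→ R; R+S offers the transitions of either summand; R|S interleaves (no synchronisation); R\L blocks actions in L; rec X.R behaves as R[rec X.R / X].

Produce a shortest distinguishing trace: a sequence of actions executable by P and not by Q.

LTS(P): 5 reachable states
  m0 = rec X. b.((a.X + (X + 0))\{b,c,d} + d.b.X\{b,c}) ⊢ --b--▸ m1
  m1 = (a.(rec X. b.((a.X + (X + 0))\{b,c,d} + d.b.X\{b,c})) + ((rec X. b.((a.X + (X + 0))\{b,c,d} + d.b.X\{b,c})) + 0))\{b,c,d} + d.b.(rec X. b.((a.X + (X + 0))\{b,c,d} + d.b.X\{b,c}))\{b,c} ⊢ --a--▸ m2, --d--▸ m3
  m2 = (rec X. b.((a.X + (X + 0))\{b,c,d} + d.b.X\{b,c}))\{b,c,d} ⊢ ·
  m3 = b.(rec X. b.((a.X + (X + 0))\{b,c,d} + d.b.X\{b,c}))\{b,c} ⊢ --b--▸ m4
  m4 = (rec X. b.((a.X + (X + 0))\{b,c,d} + d.b.X\{b,c}))\{b,c} ⊢ ·
LTS(Q): 5 reachable states
  n0 = rec X. b.((a.X + (X + 0))\{b,c,d} + a.b.X\{b,c}) ⊢ --b--▸ n1
  n1 = (a.(rec X. b.((a.X + (X + 0))\{b,c,d} + a.b.X\{b,c})) + ((rec X. b.((a.X + (X + 0))\{b,c,d} + a.b.X\{b,c})) + 0))\{b,c,d} + a.b.(rec X. b.((a.X + (X + 0))\{b,c,d} + a.b.X\{b,c}))\{b,c} ⊢ --a--▸ n2, --a--▸ n3
  n2 = (rec X. b.((a.X + (X + 0))\{b,c,d} + a.b.X\{b,c}))\{b,c,d} ⊢ ·
  n3 = b.(rec X. b.((a.X + (X + 0))\{b,c,d} + a.b.X\{b,c}))\{b,c} ⊢ --b--▸ n4
  n4 = (rec X. b.((a.X + (X + 0))\{b,c,d} + a.b.X\{b,c}))\{b,c} ⊢ ·
Trace ⟨bd⟩ through P, begin at {m0}:
  [1] b ⇒ {m1}
  [2] d ⇒ {m3}
  P completes σ.
Trace ⟨bd⟩ through Q, begin at {n0}:
  [1] b ⇒ {n1}
  [2] d ⇒ ∅ (Q stuck)

bd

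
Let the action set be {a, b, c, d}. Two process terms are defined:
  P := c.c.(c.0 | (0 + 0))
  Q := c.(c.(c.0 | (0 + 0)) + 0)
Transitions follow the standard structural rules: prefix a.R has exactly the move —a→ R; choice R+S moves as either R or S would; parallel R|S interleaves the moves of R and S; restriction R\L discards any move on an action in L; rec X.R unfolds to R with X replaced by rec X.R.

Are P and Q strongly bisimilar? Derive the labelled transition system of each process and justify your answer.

P's transition system — 4 states:
  m0 = c.c.(c.0 | (0 + 0)) ⊢ -c-> m1
  m1 = c.(c.0 | (0 + 0)) ⊢ -c-> m2
  m2 = c.0 | (0 + 0) ⊢ -c-> m3
  m3 = 0 | (0 + 0) ⊢ (no moves)
Q's transition system — 4 states:
  n0 = c.(c.(c.0 | (0 + 0)) + 0) ⊢ -c-> n1
  n1 = c.(c.0 | (0 + 0)) + 0 ⊢ -c-> n2
  n2 = c.0 | (0 + 0) ⊢ -c-> n3
  n3 = 0 | (0 + 0) ⊢ (no moves)
Coarsest stable partition (strong bisimilarity classes):
  B0 = {m0, n0}
  B1 = {m1, n1}
  B2 = {m2, n2}
  B3 = {m3, n3}
m0 ∈ B0, n0 ∈ B0 → same block

bisimilar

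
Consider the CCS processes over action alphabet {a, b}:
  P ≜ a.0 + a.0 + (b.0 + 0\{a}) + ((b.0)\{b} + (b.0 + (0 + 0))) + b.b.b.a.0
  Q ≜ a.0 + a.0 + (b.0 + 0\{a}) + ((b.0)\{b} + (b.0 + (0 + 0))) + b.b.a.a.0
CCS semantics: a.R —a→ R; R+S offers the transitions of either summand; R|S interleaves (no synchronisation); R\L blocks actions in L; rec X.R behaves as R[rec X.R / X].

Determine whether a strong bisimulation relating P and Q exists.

NO

LTS(P): 5 reachable states
  s0 = a.0 + a.0 + (b.0 + 0\{a}) + ((b.0)\{b} + (b.0 + (0 + 0))) + b.b.b.a.0 | --a--▸ s1, --b--▸ s1, --b--▸ s2
  s1 = 0 | ∅
  s2 = b.b.a.0 | --b--▸ s3
  s3 = b.a.0 | --b--▸ s4
  s4 = a.0 | --a--▸ s1
LTS(Q): 5 reachable states
  t0 = a.0 + a.0 + (b.0 + 0\{a}) + ((b.0)\{b} + (b.0 + (0 + 0))) + b.b.a.a.0 | --a--▸ t1, --b--▸ t1, --b--▸ t2
  t1 = 0 | ∅
  t2 = b.a.a.0 | --b--▸ t3
  t3 = a.a.0 | --a--▸ t4
  t4 = a.0 | --a--▸ t1
Partition-refinement fixed point:
  B0 = {s0}
  B1 = {s1, t1}
  B2 = {s2}
  B3 = {s3}
  B4 = {s4, t4}
  B5 = {t0}
  B6 = {t2}
  B7 = {t3}
s0 ∈ B0, t0 ∈ B5 → different blocks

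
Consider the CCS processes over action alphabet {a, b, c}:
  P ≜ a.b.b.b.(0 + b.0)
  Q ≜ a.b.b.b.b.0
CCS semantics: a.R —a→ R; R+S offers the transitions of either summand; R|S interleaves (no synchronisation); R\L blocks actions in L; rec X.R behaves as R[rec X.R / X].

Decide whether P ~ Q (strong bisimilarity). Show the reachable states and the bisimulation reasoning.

P's transition system — 6 states:
  s0 = a.b.b.b.(0 + b.0) :: —a→ s1
  s1 = b.b.b.(0 + b.0) :: —b→ s2
  s2 = b.b.(0 + b.0) :: —b→ s3
  s3 = b.(0 + b.0) :: —b→ s4
  s4 = 0 + b.0 :: —b→ s5
  s5 = 0 :: ∅
Q's transition system — 6 states:
  t0 = a.b.b.b.b.0 :: —a→ t1
  t1 = b.b.b.b.0 :: —b→ t2
  t2 = b.b.b.0 :: —b→ t3
  t3 = b.b.0 :: —b→ t4
  t4 = b.0 :: —b→ t5
  t5 = 0 :: ∅
Coarsest stable partition (strong bisimilarity classes):
  B0 = {s0, t0}
  B1 = {s1, t1}
  B2 = {s2, t2}
  B3 = {s3, t3}
  B4 = {s4, t4}
  B5 = {s5, t5}
s0 ∈ B0, t0 ∈ B0 → same block

P ~ Q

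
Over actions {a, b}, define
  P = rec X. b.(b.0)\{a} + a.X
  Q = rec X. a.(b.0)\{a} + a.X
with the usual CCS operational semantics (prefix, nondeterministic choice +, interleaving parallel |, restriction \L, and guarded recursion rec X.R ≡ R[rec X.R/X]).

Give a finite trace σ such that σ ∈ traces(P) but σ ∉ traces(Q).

P's transition system — 3 states:
  p0 = rec X. b.(b.0)\{a} + a.X ⊢ =a=> p0, =b=> p1
  p1 = (b.0)\{a} ⊢ =b=> p2
  p2 = 0\{a} ⊢ ∅
Q's transition system — 3 states:
  q0 = rec X. a.(b.0)\{a} + a.X ⊢ =a=> q0, =a=> q1
  q1 = (b.0)\{a} ⊢ =b=> q2
  q2 = 0\{a} ⊢ ∅
Trace ⟨b⟩ through P, begin at {p0}:
  after b @ step 1: {p1}
  ✓ P
Trace ⟨b⟩ through Q, begin at {q0}:
  after b @ step 1: no successor for Q

b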